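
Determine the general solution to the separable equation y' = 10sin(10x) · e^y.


Separate: e^(-y) dy = 10sin(10x) dx.
Integrate: -e^(-y) = -cos(10x) + C₀.
Rearrange: e^(-y) = cos(10x) + C.


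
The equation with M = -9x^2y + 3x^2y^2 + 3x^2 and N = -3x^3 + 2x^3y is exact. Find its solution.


Check exactness: ∂M/∂y = -9x^2 + 6x^2y and ∂N/∂x = -9x^2 + 6x^2y; equal, so the equation is exact.
Integrate M with respect to x (treating y as constant): ∫M dx = -3x^3y + x^3y^2 + x^3 + h(y).
Differentiate w.r.t. y and set equal to N: all terms match, so h'(y) = 0 and h is a constant absorbed into C.
General solution: -3x^3y + x^3y^2 + x^3 = C.


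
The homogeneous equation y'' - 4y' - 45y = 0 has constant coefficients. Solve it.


Characteristic equation: r² - 4r - 45 = 0.
Factor: (r + 5)(r - 9) = 0 ⇒ r = -5, 9 (distinct real).
General solution: y = C₁e^(-5x) + C₂e^(9x).


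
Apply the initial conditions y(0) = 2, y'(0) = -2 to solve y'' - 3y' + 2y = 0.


Characteristic roots of r² - 3r + 2 = 0 are 2, 1.
General solution y = c₁ e^(2x) + c₂ e^(x).
Apply y(0) = 2: c₁ + c₂ = 2. Apply y'(0) = -2: 2 c₁ + 1 c₂ = -2.
Solve: c₁ = -4, c₂ = 6.
Particular solution: y = -4e^(2x) + 6e^(x).


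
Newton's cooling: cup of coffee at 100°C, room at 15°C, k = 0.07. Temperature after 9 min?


Newton's law: dT/dt = -k(T - T_a) has solution T(t) = T_a + (T₀ - T_a)e^(-kt).
Plug in T_a = 15, T₀ = 100, k = 0.07, t = 9: T(9) = 15 + (85)e^(-0.63) ≈ 60.3°C.


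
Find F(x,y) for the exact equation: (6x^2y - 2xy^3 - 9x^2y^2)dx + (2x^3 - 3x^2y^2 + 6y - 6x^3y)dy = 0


Check exactness: ∂M/∂y = 6x^2 - 6xy^2 - 18x^2y and ∂N/∂x = 6x^2 - 6xy^2 - 18x^2y; equal, so the equation is exact.
Integrate M with respect to x (treating y as constant): ∫M dx = 2x^3y - x^2y^3 - 3x^3y^2 + h(y).
Differentiate w.r.t. y and set equal to N: the x-dependent terms already match, leaving h'(y) = 6y. Integrate: h(y) = 3y^2.
So F(x,y) = 2x^3y - x^2y^3 + 3y^2 - 3x^3y^2.
General solution: 2x^3y - x^2y^3 + 3y^2 - 3x^3y^2 = C.


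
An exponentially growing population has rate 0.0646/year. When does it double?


Exponential growth: P(t) = P₀ e^(0.0646t). Set P(t)/P₀ = 2: e^(0.0646t) = 2.
Solve: t = ln(2)/0.0646 ≈ 10.73 years.


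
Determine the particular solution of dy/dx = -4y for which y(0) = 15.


General solution of y' = -4y is y = Ce^(-4x).
Apply y(0) = 15: C = 15.
Particular solution: y = 15e^(-4x).


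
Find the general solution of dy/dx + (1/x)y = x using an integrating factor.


P(x) = 1/x ⇒ μ = x^1.
(x^1 y)' = x^2 ⇒ x^1 y = x^3/(3) + C.
Solve for y: y = (1/3)x^2 + C/x^1.


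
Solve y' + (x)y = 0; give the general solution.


P(x) = x ⇒ μ = e^((1/2)x²).
Q(x) = 0 so μ y is constant: y = Ce^(-(1/2)x²).


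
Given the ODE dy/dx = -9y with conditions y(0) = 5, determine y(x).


General solution of y' = -9y is y = Ce^(-9x).
Apply y(0) = 5: C = 5.
Particular solution: y = 5e^(-9x).


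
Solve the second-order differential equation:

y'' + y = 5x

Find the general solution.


Homogeneous: r² + 1 = 0 ⇒ r = ±1i, y_h = C₁cos(x) + C₂sin(x).
Polynomial forcing; try y_p = Ax + B. Then y_p'' + 1 y_p = 1(Ax + B) = 5x, so B = 0 and A = 5.
General solution: y = C₁cos(x) + C₂sin(x) + 5x.


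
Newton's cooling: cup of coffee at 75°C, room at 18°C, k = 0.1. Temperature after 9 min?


Newton's law: dT/dt = -k(T - T_a) has solution T(t) = T_a + (T₀ - T_a)e^(-kt).
Plug in T_a = 18, T₀ = 75, k = 0.1, t = 9: T(9) = 18 + (57)e^(-0.90) ≈ 41.2°C.


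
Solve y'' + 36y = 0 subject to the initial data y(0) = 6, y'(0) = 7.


Characteristic roots of r² + 36 = 0 are ±6i, so y = C₁cos(6x) + C₂sin(6x).
Apply y(0) = 6: C₁ = 6. Differentiate and apply y'(0) = 7: 6·C₂ = 7, so C₂ = 7/6.
Particular solution: y = 6cos(6x) + (7/6)sin(6x).


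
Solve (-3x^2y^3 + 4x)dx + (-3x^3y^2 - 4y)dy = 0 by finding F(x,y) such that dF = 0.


Check exactness: ∂M/∂y = -9x^2y^2 and ∂N/∂x = -9x^2y^2; equal, so the equation is exact.
Integrate M with respect to x (treating y as constant): ∫M dx = -x^3y^3 + 2x^2 + h(y).
Differentiate w.r.t. y and set equal to N: the x-dependent terms already match, leaving h'(y) = -4y. Integrate: h(y) = -2y^2.
So F(x,y) = -x^3y^3 - 2y^2 + 2x^2.
General solution: -x^3y^3 - 2y^2 + 2x^2 = C.


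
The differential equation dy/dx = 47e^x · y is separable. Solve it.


Separate variables: dy/y = 47e^x dx.
Integrate: ln|y| = 47e^x + C₀.
Exponentiate: y = Ce^(47e^x).


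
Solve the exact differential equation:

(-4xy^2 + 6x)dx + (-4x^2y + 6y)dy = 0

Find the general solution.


Check exactness: ∂M/∂y = -8xy and ∂N/∂x = -8xy; equal, so the equation is exact.
Integrate M with respect to x (treating y as constant): ∫M dx = -2x^2y^2 + 3x^2 + h(y).
Differentiate w.r.t. y and set equal to N: the x-dependent terms already match, leaving h'(y) = 6y. Integrate: h(y) = 3y^2.
So F(x,y) = -2x^2y^2 + 3x^2 + 3y^2.
General solution: -2x^2y^2 + 3x^2 + 3y^2 = C.


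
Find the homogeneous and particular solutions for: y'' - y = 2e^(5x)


Characteristic roots of r² - 1 = 0 are 1, -1.
y_h = C₁e^(x) + C₂e^(-x).
Forcing exponent 5 is not a characteristic root; try y_p = Ae^(5x).
Substitute: A·(25 + (0)·5 + (-1)) = A·24 = 2, so A = 1/12.
General solution: y = C₁e^(x) + C₂e^(-x) + (1/12)e^(5x).


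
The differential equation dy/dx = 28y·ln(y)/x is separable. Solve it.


Separate: dy/[y ln(y)] = 28 dx/x.
Substitute u = ln(y): du/u = 28 dx/x.
Integrate: ln|ln(y)| = 28ln|x| + C₀, hence ln(y) = C·x^28.


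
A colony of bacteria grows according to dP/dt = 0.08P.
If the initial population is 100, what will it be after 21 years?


The ODE dP/dt = 0.08P has solution P(t) = P(0)e^(0.08t).
Substitute P(0) = 100 and t = 21: P(21) = 100 e^(1.68) ≈ 537.


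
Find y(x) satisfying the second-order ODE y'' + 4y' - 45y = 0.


Characteristic equation: r² + 4r - 45 = 0.
Factor: (r + 9)(r - 5) = 0 ⇒ r = -9, 5 (distinct real).
General solution: y = C₁e^(-9x) + C₂e^(5x).


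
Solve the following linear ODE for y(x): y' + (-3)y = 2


P(x) = -3 ⇒ μ = e^(-3x).
(μ y)' = 2e^(-3x) ⇒ μ y = -(2/3)e^(-3x) + C.
Divide by μ: y = -2/3 + Ce^(3x).


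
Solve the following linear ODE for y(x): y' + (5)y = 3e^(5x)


P(x) = 5 ⇒ μ = e^(5x).
(μ y)' = 3e^(10x) ⇒ μ y = (3/10)e^(10x) + C.
Divide by μ: y = (3/10)e^(5x) + Ce^(-5x).


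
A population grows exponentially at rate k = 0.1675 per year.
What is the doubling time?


Exponential growth: P(t) = P₀ e^(0.1675t). Set P(t)/P₀ = 2: e^(0.1675t) = 2.
Solve: t = ln(2)/0.1675 ≈ 4.14 years.


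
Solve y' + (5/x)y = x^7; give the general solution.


P(x) = 5/x ⇒ μ = x^5.
(x^5 y)' = x^12 ⇒ x^5 y = x^13/(13) + C.
Solve for y: y = (1/13)x^8 + C/x^5.


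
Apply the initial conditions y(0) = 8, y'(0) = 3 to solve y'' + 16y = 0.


Characteristic roots of r² + 16 = 0 are ±4i, so y = C₁cos(4x) + C₂sin(4x).
Apply y(0) = 8: C₁ = 8. Differentiate and apply y'(0) = 3: 4·C₂ = 3, so C₂ = 3/4.
Particular solution: y = 8cos(4x) + (3/4)sin(4x).


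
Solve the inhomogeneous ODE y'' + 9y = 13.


Homogeneous part: r² + 9 = 0 ⇒ r = ±3i, so y_h = C₁cos(3x) + C₂sin(3x).
Try constant y_p = A; plug in: 9A = 13 ⇒ A = 13/9.
General solution: y = C₁cos(3x) + C₂sin(3x) + 13/9.


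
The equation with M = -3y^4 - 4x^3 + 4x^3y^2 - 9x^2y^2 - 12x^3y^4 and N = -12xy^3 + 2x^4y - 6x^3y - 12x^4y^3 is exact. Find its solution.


Check exactness: ∂M/∂y = -12y^3 + 8x^3y - 18x^2y - 48x^3y^3 and ∂N/∂x = -12y^3 + 8x^3y - 18x^2y - 48x^3y^3; equal, so the equation is exact.
Integrate M with respect to x (treating y as constant): ∫M dx = -3xy^4 - x^4 + x^4y^2 - 3x^3y^2 - 3x^4y^4 + h(y).
Differentiate w.r.t. y and set equal to N: all terms match, so h'(y) = 0 and h is a constant absorbed into C.
General solution: -3xy^4 - x^4 + x^4y^2 - 3x^3y^2 - 3x^4y^4 = C.


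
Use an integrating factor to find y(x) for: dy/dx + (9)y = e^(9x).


P(x) = 9 ⇒ μ = e^(9x).
(μ y)' = e^(18x) ⇒ μ y = e^(18x)/18 + C.
Divide by μ: y = (1/18)e^(9x) + Ce^(-9x).


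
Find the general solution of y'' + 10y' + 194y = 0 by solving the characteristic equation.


Characteristic equation: r² + 10r + 194 = 0.
Discriminant is negative; roots r = -5 ± 13i (complex conjugate pair).
General solution uses e^(α x)(C₁ cos(β x) + C₂ sin(β x)): y = e^(-5x)(C₁cos(13x) + C₂sin(13x)).


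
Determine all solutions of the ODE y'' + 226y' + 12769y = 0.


Characteristic equation: r² + 226r + 12769 = 0, i.e. (r + 113)² = 0.
Repeated root r = -113; include an x factor for the second linearly independent solution.
General solution: y = (C₁ + C₂x)e^(-113x).


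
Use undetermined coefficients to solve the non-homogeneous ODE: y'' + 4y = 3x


Homogeneous: r² + 4 = 0 ⇒ r = ±2i, y_h = C₁cos(2x) + C₂sin(2x).
Polynomial forcing; try y_p = Ax + B. Then y_p'' + 4 y_p = 4(Ax + B) = 3x, so B = 0 and A = 3/4.
General solution: y = C₁cos(2x) + C₂sin(2x) + (3/4)x.


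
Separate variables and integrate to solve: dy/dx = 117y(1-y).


Separate: dy/[y(1-y)] = 117 dx.
Partial fractions: 1/[y(1-y)] = 1/y + 1/(1-y).
Integrate: ln|y/(1-y)| = 117x + C₀.
Solve for y: y = 1/(1 + Ce^(-117x)).


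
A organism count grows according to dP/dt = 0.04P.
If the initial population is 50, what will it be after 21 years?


The ODE dP/dt = 0.04P has solution P(t) = P(0)e^(0.04t).
Substitute P(0) = 50 and t = 21: P(21) = 50 e^(0.84) ≈ 116.


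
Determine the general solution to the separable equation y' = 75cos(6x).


g(y) = 1, so integrate directly: y = ∫ 75cos(6x) dx = (25/2)sin(6x) + C.


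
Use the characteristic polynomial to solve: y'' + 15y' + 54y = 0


Characteristic equation: r² + 15r + 54 = 0.
Factor: (r + 9)(r + 6) = 0 ⇒ r = -9, -6 (distinct real).
General solution: y = C₁e^(-9x) + C₂e^(-6x).


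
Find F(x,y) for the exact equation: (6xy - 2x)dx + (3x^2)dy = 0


Check exactness: ∂M/∂y = 6x and ∂N/∂x = 6x; equal, so the equation is exact.
Integrate M with respect to x (treating y as constant): ∫M dx = 3x^2y - x^2 + h(y).
Differentiate w.r.t. y and set equal to N: all terms match, so h'(y) = 0 and h is a constant absorbed into C.
General solution: 3x^2y - x^2 = C.


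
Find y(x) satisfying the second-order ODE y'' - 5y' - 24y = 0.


Characteristic equation: r² - 5r - 24 = 0.
Factor: (r + 3)(r - 8) = 0 ⇒ r = -3, 8 (distinct real).
General solution: y = C₁e^(-3x) + C₂e^(8x).


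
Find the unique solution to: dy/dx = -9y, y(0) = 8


General solution of y' = -9y is y = Ce^(-9x).
Apply y(0) = 8: C = 8.
Particular solution: y = 8e^(-9x).


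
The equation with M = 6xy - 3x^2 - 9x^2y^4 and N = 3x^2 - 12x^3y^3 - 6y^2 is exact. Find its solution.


Check exactness: ∂M/∂y = 6x - 36x^2y^3 and ∂N/∂x = 6x - 36x^2y^3; equal, so the equation is exact.
Integrate M with respect to x (treating y as constant): ∫M dx = 3x^2y - x^3 - 3x^3y^4 + h(y).
Differentiate w.r.t. y and set equal to N: the x-dependent terms already match, leaving h'(y) = -6y^2. Integrate: h(y) = -2y^3.
So F(x,y) = 3x^2y - x^3 - 3x^3y^4 - 2y^3.
General solution: 3x^2y - x^3 - 3x^3y^4 - 2y^3 = C.


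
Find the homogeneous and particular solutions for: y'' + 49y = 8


Homogeneous part: r² + 49 = 0 ⇒ r = ±7i, so y_h = C₁cos(7x) + C₂sin(7x).
Try constant y_p = A; plug in: 49A = 8 ⇒ A = 8/49.
General solution: y = C₁cos(7x) + C₂sin(7x) + 8/49.


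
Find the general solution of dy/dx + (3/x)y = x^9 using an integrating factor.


P(x) = 3/x ⇒ μ = x^3.
(x^3 y)' = x^3·x^9 = x^12.
Integrate: x^3 y = x^13/(13) + C.
Solve for y: y = (1/13)x^10 + C/x^3.


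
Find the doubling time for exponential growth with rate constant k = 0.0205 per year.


Exponential growth: P(t) = P₀ e^(0.0205t). Set P(t)/P₀ = 2: e^(0.0205t) = 2.
Solve: t = ln(2)/0.0205 ≈ 33.81 years.


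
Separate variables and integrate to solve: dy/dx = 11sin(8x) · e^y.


Separate: e^(-y) dy = 11sin(8x) dx.
Integrate: -e^(-y) = -(11/8)cos(8x) + C₀.
Rearrange: e^(-y) = (11/8)cos(8x) + C.


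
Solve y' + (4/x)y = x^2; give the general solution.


P(x) = 4/x ⇒ μ = x^4.
(x^4 y)' = x^6 ⇒ x^4 y = x^7/(7) + C.
Solve for y: y = (1/7)x^3 + C/x^4.


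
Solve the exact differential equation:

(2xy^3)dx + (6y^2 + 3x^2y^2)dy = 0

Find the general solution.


Check exactness: ∂M/∂y = 6xy^2 and ∂N/∂x = 6xy^2; equal, so the equation is exact.
Integrate M with respect to x (treating y as constant): ∫M dx = x^2y^3 + h(y).
Differentiate w.r.t. y and set equal to N: the x-dependent terms already match, leaving h'(y) = 6y^2. Integrate: h(y) = 2y^3.
So F(x,y) = 2y^3 + x^2y^3.
General solution: 2y^3 + x^2y^3 = C.


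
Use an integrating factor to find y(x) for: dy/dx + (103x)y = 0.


P(x) = 103x ⇒ μ = e^((103/2)x²).
Q(x) = 0 so μ y is constant: y = Ce^(-(103/2)x²).


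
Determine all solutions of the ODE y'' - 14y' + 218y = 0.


Characteristic equation: r² - 14r + 218 = 0.
Discriminant is negative; roots r = 7 ± 13i (complex conjugate pair).
General solution uses e^(α x)(C₁ cos(β x) + C₂ sin(β x)): y = e^(7x)(C₁cos(13x) + C₂sin(13x)).


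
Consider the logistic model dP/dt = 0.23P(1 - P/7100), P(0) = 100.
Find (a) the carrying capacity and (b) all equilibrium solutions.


Logistic ODE dP/dt = 0.23P(1 - P/7100) has equilibria where dP/dt = 0, i.e. P = 0 or P = 7100.
The coefficient (1 - P/K) = 0 when P = K, identifying K = 7100 as the carrying capacity.
(a) K = 7100; (b) equilibria P = 0 and P = 7100.


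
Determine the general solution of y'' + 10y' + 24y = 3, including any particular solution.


Characteristic roots of r² + 10r + 24 = 0 are -4, -6.
y_h = C₁e^(-4x) + C₂e^(-6x).
Constant forcing; try y_p = A. Then 24A = 3 ⇒ A = 1/8.
General solution: y = C₁e^(-4x) + C₂e^(-6x) + 1/8.


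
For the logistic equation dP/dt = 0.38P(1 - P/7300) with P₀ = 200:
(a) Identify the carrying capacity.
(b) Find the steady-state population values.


Logistic ODE dP/dt = 0.38P(1 - P/7300) has equilibria where dP/dt = 0, i.e. P = 0 or P = 7300.
The coefficient (1 - P/K) = 0 when P = K, identifying K = 7300 as the carrying capacity.
(a) K = 7300; (b) equilibria P = 0 and P = 7300.


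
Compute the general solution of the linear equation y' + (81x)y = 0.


P(x) = 81x ⇒ μ = e^((81/2)x²).
Q(x) = 0 so μ y is constant: y = Ce^(-(81/2)x²).


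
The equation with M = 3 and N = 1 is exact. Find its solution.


Check exactness: ∂M/∂y = 0 and ∂N/∂x = 0; equal, so the equation is exact.
Integrate M with respect to x (treating y as constant): ∫M dx = 3x + h(y).
Differentiate w.r.t. y and set equal to N: the x-dependent terms already match, leaving h'(y) = 1. Integrate: h(y) = y.
So F(x,y) = y + 3x.
General solution: y + 3x = C.


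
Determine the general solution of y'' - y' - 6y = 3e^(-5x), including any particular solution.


Characteristic roots of r² - r - 6 = 0 are 3, -2.
y_h = C₁e^(3x) + C₂e^(-2x).
Forcing exponent -5 is not a characteristic root; try y_p = Ae^(-5x).
Substitute: A·(25 + (-1)·-5 + (-6)) = A·24 = 3, so A = 1/8.
General solution: y = C₁e^(3x) + C₂e^(-2x) + (1/8)e^(-5x).


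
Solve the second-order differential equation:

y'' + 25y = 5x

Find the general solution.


Homogeneous: r² + 25 = 0 ⇒ r = ±5i, y_h = C₁cos(5x) + C₂sin(5x).
Polynomial forcing; try y_p = Ax + B. Then y_p'' + 25 y_p = 25(Ax + B) = 5x, so B = 0 and A = 1/5.
General solution: y = C₁cos(5x) + C₂sin(5x) + (1/5)x.


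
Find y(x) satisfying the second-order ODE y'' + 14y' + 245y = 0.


Characteristic equation: r² + 14r + 245 = 0.
Discriminant is negative; roots r = -7 ± 14i (complex conjugate pair).
General solution uses e^(α x)(C₁ cos(β x) + C₂ sin(β x)): y = e^(-7x)(C₁cos(14x) + C₂sin(14x)).


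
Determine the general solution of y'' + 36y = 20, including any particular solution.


Homogeneous part: r² + 36 = 0 ⇒ r = ±6i, so y_h = C₁cos(6x) + C₂sin(6x).
Try constant y_p = A; plug in: 36A = 20 ⇒ A = 5/9.
General solution: y = C₁cos(6x) + C₂sin(6x) + 5/9.


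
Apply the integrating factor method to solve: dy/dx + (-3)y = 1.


P(x) = -3 ⇒ μ = e^(-3x).
(μ y)' = e^(-3x) ⇒ μ y = -(1/3)e^(-3x) + C.
Divide by μ: y = -1/3 + Ce^(3x).


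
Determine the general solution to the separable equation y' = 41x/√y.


Separate: √y dy = 41x dx.
Integrate: (2/3)y^(3/2) = (41/2)x² + C.


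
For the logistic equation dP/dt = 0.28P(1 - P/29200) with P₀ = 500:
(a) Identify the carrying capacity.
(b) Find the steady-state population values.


Logistic ODE dP/dt = 0.28P(1 - P/29200) has equilibria where dP/dt = 0, i.e. P = 0 or P = 29200.
The coefficient (1 - P/K) = 0 when P = K, identifying K = 29200 as the carrying capacity.
(a) K = 29200; (b) equilibria P = 0 and P = 29200.


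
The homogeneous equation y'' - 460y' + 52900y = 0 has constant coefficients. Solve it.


Characteristic equation: r² - 460r + 52900 = 0, i.e. (r - 230)² = 0.
Repeated root r = 230; include an x factor for the second linearly independent solution.
General solution: y = (C₁ + C₂x)e^(230x).


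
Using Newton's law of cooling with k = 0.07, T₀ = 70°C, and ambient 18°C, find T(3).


Newton's law: dT/dt = -k(T - T_a) has solution T(t) = T_a + (T₀ - T_a)e^(-kt).
Plug in T_a = 18, T₀ = 70, k = 0.07, t = 3: T(3) = 18 + (52)e^(-0.21) ≈ 60.2°C.


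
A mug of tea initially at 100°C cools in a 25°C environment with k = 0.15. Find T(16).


Newton's law: dT/dt = -k(T - T_a) has solution T(t) = T_a + (T₀ - T_a)e^(-kt).
Plug in T_a = 25, T₀ = 100, k = 0.15, t = 16: T(16) = 25 + (75)e^(-2.40) ≈ 31.8°C.


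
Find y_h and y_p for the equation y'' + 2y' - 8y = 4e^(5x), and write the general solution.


Characteristic roots of r² + 2r - 8 = 0 are -4, 2.
y_h = C₁e^(-4x) + C₂e^(2x).
Forcing exponent 5 is not a characteristic root; try y_p = Ae^(5x).
Substitute: A·(25 + (2)·5 + (-8)) = A·27 = 4, so A = 4/27.
General solution: y = C₁e^(-4x) + C₂e^(2x) + (4/27)e^(5x).


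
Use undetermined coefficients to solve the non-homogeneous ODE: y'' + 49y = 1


Homogeneous part: r² + 49 = 0 ⇒ r = ±7i, so y_h = C₁cos(7x) + C₂sin(7x).
Try constant y_p = A; plug in: 49A = 1 ⇒ A = 1/49.
General solution: y = C₁cos(7x) + C₂sin(7x) + 1/49.


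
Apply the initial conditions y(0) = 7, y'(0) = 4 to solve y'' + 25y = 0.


Characteristic roots of r² + 25 = 0 are ±5i, so y = C₁cos(5x) + C₂sin(5x).
Apply y(0) = 7: C₁ = 7. Differentiate and apply y'(0) = 4: 5·C₂ = 4, so C₂ = 4/5.
Particular solution: y = 7cos(5x) + (4/5)sin(5x).


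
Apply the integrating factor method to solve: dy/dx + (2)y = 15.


P(x) = 2, Q(x) = 15; integrating factor μ = e^(2x).
(μ y)' = 15e^(2x) ⇒ μ y = (15/2)e^(2x) + C.
Divide by μ: y = 15/2 + Ce^(-2x).


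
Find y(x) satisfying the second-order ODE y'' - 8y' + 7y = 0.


Characteristic equation: r² - 8r + 7 = 0.
Factor: (r - 7)(r - 1) = 0 ⇒ r = 7, 1 (distinct real).
General solution: y = C₁e^(7x) + C₂e^(x).


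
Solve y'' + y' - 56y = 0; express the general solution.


Characteristic equation: r² + r - 56 = 0.
Factor: (r + 8)(r - 7) = 0 ⇒ r = -8, 7 (distinct real).
General solution: y = C₁e^(-8x) + C₂e^(7x).


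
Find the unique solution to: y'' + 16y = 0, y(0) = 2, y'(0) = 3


Characteristic roots of r² + 16 = 0 are ±4i, so y = C₁cos(4x) + C₂sin(4x).
Apply y(0) = 2: C₁ = 2. Differentiate and apply y'(0) = 3: 4·C₂ = 3, so C₂ = 3/4.
Particular solution: y = 2cos(4x) + (3/4)sin(4x).


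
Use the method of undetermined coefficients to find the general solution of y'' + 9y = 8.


Homogeneous part: r² + 9 = 0 ⇒ r = ±3i, so y_h = C₁cos(3x) + C₂sin(3x).
Try constant y_p = A; plug in: 9A = 8 ⇒ A = 8/9.
General solution: y = C₁cos(3x) + C₂sin(3x) + 8/9.


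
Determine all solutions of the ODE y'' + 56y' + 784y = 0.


Characteristic equation: r² + 56r + 784 = 0, i.e. (r + 28)² = 0.
Repeated root r = -28; include an x factor for the second linearly independent solution.
General solution: y = (C₁ + C₂x)e^(-28x).


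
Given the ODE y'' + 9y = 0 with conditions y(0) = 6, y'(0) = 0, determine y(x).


Characteristic roots of r² + 9 = 0 are ±3i, so y = C₁cos(3x) + C₂sin(3x).
Apply y(0) = 6: C₁ = 6. Differentiate and apply y'(0) = 0: 3·C₂ = 0, so C₂ = 0.
Particular solution: y = 6cos(3x).


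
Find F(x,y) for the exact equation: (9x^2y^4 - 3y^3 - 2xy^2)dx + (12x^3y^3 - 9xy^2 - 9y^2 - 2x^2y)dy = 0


Check exactness: ∂M/∂y = 36x^2y^3 - 9y^2 - 4xy and ∂N/∂x = 36x^2y^3 - 9y^2 - 4xy; equal, so the equation is exact.
Integrate M with respect to x (treating y as constant): ∫M dx = 3x^3y^4 - 3xy^3 - x^2y^2 + h(y).
Differentiate w.r.t. y and set equal to N: the x-dependent terms already match, leaving h'(y) = -9y^2. Integrate: h(y) = -3y^3.
So F(x,y) = 3x^3y^4 - 3xy^3 - 3y^3 - x^2y^2.
General solution: 3x^3y^4 - 3xy^3 - 3y^3 - x^2y^2 = C.


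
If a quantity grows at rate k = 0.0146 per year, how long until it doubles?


Exponential growth: P(t) = P₀ e^(0.0146t). Set P(t)/P₀ = 2: e^(0.0146t) = 2.
Solve: t = ln(2)/0.0146 ≈ 47.48 years.


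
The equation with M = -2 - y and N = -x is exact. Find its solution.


Check exactness: ∂M/∂y = -1 and ∂N/∂x = -1; equal, so the equation is exact.
Integrate M with respect to x (treating y as constant): ∫M dx = -2x - xy + h(y).
Differentiate w.r.t. y and set equal to N: all terms match, so h'(y) = 0 and h is a constant absorbed into C.
General solution: -2x - xy = C.


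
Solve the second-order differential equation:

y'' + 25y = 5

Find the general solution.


Homogeneous part: r² + 25 = 0 ⇒ r = ±5i, so y_h = C₁cos(5x) + C₂sin(5x).
Try constant y_p = A; plug in: 25A = 5 ⇒ A = 1/5.
General solution: y = C₁cos(5x) + C₂sin(5x) + 1/5.


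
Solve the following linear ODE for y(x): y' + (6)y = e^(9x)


P(x) = 6 ⇒ μ = e^(6x).
(μ y)' = e^(15x) ⇒ μ y = e^(15x)/15 + C.
Divide by μ: y = (1/15)e^(9x) + Ce^(-6x).


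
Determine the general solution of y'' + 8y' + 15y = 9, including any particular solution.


Characteristic roots of r² + 8r + 15 = 0 are -5, -3.
y_h = C₁e^(-5x) + C₂e^(-3x).
Constant forcing; try y_p = A. Then 15A = 9 ⇒ A = 3/5.
General solution: y = C₁e^(-5x) + C₂e^(-3x) + 3/5.


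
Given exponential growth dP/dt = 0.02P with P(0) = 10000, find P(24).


The ODE dP/dt = 0.02P has solution P(t) = P(0)e^(0.02t).
Substitute P(0) = 10000 and t = 24: P(24) = 10000 e^(0.48) ≈ 16161.


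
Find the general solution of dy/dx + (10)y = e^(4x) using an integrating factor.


P(x) = 10 ⇒ μ = e^(10x).
(μ y)' = e^(14x) ⇒ μ y = e^(14x)/14 + C.
Divide by μ: y = (1/14)e^(4x) + Ce^(-10x).


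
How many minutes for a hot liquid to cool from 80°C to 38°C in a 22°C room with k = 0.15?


From T(t) = T_a + (T₀ - T_a)e^(-kt), set T(t) = 38:
(38 - 22) / (80 - 22) = e^(-0.15t), so t = -ln(0.276)/0.15 ≈ 8.6 minutes.


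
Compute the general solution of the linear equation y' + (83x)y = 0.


P(x) = 83x ⇒ μ = e^((83/2)x²).
Q(x) = 0 so μ y is constant: y = Ce^(-(83/2)x²).


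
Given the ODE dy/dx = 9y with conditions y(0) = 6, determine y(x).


General solution of y' = 9y is y = Ce^(9x).
Apply y(0) = 6: C = 6.
Particular solution: y = 6e^(9x).


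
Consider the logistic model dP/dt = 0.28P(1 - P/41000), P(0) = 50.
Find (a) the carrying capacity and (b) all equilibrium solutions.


Logistic ODE dP/dt = 0.28P(1 - P/41000) has equilibria where dP/dt = 0, i.e. P = 0 or P = 41000.
The coefficient (1 - P/K) = 0 when P = K, identifying K = 41000 as the carrying capacity.
(a) K = 41000; (b) equilibria P = 0 and P = 41000.


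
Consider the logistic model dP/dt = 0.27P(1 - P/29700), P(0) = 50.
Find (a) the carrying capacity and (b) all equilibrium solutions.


Logistic ODE dP/dt = 0.27P(1 - P/29700) has equilibria where dP/dt = 0, i.e. P = 0 or P = 29700.
The coefficient (1 - P/K) = 0 when P = K, identifying K = 29700 as the carrying capacity.
(a) K = 29700; (b) equilibria P = 0 and P = 29700.


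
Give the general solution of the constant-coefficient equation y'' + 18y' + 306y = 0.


Characteristic equation: r² + 18r + 306 = 0.
Discriminant is negative; roots r = -9 ± 15i (complex conjugate pair).
General solution uses e^(α x)(C₁ cos(β x) + C₂ sin(β x)): y = e^(-9x)(C₁cos(15x) + C₂sin(15x)).


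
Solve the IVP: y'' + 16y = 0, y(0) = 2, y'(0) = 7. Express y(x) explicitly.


Characteristic roots of r² + 16 = 0 are ±4i, so y = C₁cos(4x) + C₂sin(4x).
Apply y(0) = 2: C₁ = 2. Differentiate and apply y'(0) = 7: 4·C₂ = 7, so C₂ = 7/4.
Particular solution: y = 2cos(4x) + (7/4)sin(4x).


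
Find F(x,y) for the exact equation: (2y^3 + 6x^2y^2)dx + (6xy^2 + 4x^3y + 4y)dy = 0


Check exactness: ∂M/∂y = 6y^2 + 12x^2y and ∂N/∂x = 6y^2 + 12x^2y; equal, so the equation is exact.
Integrate M with respect to x (treating y as constant): ∫M dx = 2xy^3 + 2x^3y^2 + h(y).
Differentiate w.r.t. y and set equal to N: the x-dependent terms already match, leaving h'(y) = 4y. Integrate: h(y) = 2y^2.
So F(x,y) = 2xy^3 + 2x^3y^2 + 2y^2.
General solution: 2xy^3 + 2x^3y^2 + 2y^2 = C.


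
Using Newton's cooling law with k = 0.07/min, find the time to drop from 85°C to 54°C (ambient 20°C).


From T(t) = T_a + (T₀ - T_a)e^(-kt), set T(t) = 54:
(54 - 20) / (85 - 20) = e^(-0.07t), so t = -ln(0.523)/0.07 ≈ 9.3 minutes.


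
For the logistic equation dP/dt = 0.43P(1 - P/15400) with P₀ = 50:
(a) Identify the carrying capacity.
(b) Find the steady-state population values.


Logistic ODE dP/dt = 0.43P(1 - P/15400) has equilibria where dP/dt = 0, i.e. P = 0 or P = 15400.
The coefficient (1 - P/K) = 0 when P = K, identifying K = 15400 as the carrying capacity.
(a) K = 15400; (b) equilibria P = 0 and P = 15400.


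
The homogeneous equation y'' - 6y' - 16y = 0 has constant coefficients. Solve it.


Characteristic equation: r² - 6r - 16 = 0.
Factor: (r - 8)(r + 2) = 0 ⇒ r = 8, -2 (distinct real).
General solution: y = C₁e^(8x) + C₂e^(-2x).


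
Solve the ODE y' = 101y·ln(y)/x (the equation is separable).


Separate: dy/[y ln(y)] = 101 dx/x.
Substitute u = ln(y): du/u = 101 dx/x.
Integrate: ln|ln(y)| = 101ln|x| + C₀, hence ln(y) = C·x^101.


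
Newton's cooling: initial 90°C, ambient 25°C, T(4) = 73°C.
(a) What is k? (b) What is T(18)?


Newton's law: T(t) = T_a + (T₀ - T_a)e^(-kt).
(a) Use T(4) = 73: (73 - 25)/(90 - 25) = e^(-k·4), so k = -ln(0.738)/4 ≈ 0.0758.
(b) Apply k to t = 18: T(18) = 25 + (65)e^(-1.364) ≈ 41.6°C.


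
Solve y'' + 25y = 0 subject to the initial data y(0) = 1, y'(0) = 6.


Characteristic roots of r² + 25 = 0 are ±5i, so y = C₁cos(5x) + C₂sin(5x).
Apply y(0) = 1: C₁ = 1. Differentiate and apply y'(0) = 6: 5·C₂ = 6, so C₂ = 6/5.
Particular solution: y = cos(5x) + (6/5)sin(5x).


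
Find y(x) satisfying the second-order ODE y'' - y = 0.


Characteristic equation: r² - 1 = 0.
Factor: (r - 1)(r + 1) = 0 ⇒ r = 1, -1 (distinct real).
General solution: y = C₁e^(x) + C₂e^(-x).


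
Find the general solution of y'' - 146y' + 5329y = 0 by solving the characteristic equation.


Characteristic equation: r² - 146r + 5329 = 0, i.e. (r - 73)² = 0.
Repeated root r = 73; include an x factor for the second linearly independent solution.
General solution: y = (C₁ + C₂x)e^(73x).


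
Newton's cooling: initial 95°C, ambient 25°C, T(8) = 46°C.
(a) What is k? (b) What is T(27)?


Newton's law: T(t) = T_a + (T₀ - T_a)e^(-kt).
(a) Use T(8) = 46: (46 - 25)/(95 - 25) = e^(-k·8), so k = -ln(0.300)/8 ≈ 0.1505.
(b) Apply k to t = 27: T(27) = 25 + (70)e^(-4.063) ≈ 26.2°C.


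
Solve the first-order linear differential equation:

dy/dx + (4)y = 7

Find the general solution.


P(x) = 4, Q(x) = 7; integrating factor μ = e^(4x).
(μ y)' = 7e^(4x) ⇒ μ y = (7/4)e^(4x) + C.
Divide by μ: y = 7/4 + Ce^(-4x).


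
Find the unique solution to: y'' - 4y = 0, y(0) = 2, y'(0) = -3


Characteristic roots of r² - 4 = 0 are -2, 2.
General solution y = c₁ e^(-2x) + c₂ e^(2x).
Apply y(0) = 2: c₁ + c₂ = 2. Apply y'(0) = -3: -2 c₁ + 2 c₂ = -3.
Solve: c₁ = 7/4, c₂ = 1/4.
Particular solution: y = (7/4)e^(-2x) + (1/4)e^(2x).


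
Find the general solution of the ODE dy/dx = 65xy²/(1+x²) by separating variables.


Separate: dy/y² = 65x/(1+x²) dx.
Integrate LHS: ∫ dy/y² = -1/y.
Integrate RHS via u = 1+x²: (65/2)ln(1+x²) + C.
Result: -1/y = (65/2)ln(1+x²) + C.


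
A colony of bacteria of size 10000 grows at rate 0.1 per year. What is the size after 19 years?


The ODE dP/dt = 0.1P has solution P(t) = P(0)e^(0.1t).
Substitute P(0) = 10000 and t = 19: P(19) = 10000 e^(1.90) ≈ 66859.


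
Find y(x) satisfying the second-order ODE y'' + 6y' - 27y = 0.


Characteristic equation: r² + 6r - 27 = 0.
Factor: (r - 3)(r + 9) = 0 ⇒ r = 3, -9 (distinct real).
General solution: y = C₁e^(3x) + C₂e^(-9x).


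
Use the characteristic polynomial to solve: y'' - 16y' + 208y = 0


Characteristic equation: r² - 16r + 208 = 0.
Discriminant is negative; roots r = 8 ± 12i (complex conjugate pair).
General solution uses e^(α x)(C₁ cos(β x) + C₂ sin(β x)): y = e^(8x)(C₁cos(12x) + C₂sin(12x)).


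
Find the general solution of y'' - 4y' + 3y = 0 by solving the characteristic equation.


Characteristic equation: r² - 4r + 3 = 0.
Factor: (r - 3)(r - 1) = 0 ⇒ r = 3, 1 (distinct real).
General solution: y = C₁e^(3x) + C₂e^(x).


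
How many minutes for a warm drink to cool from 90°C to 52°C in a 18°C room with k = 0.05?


From T(t) = T_a + (T₀ - T_a)e^(-kt), set T(t) = 52:
(52 - 18) / (90 - 18) = e^(-0.05t), so t = -ln(0.472)/0.05 ≈ 15.0 minutes.


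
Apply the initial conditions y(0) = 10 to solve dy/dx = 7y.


General solution of y' = 7y is y = Ce^(7x).
Apply y(0) = 10: C = 10.
Particular solution: y = 10e^(7x).


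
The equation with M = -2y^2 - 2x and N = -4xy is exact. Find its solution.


Check exactness: ∂M/∂y = -4y and ∂N/∂x = -4y; equal, so the equation is exact.
Integrate M with respect to x (treating y as constant): ∫M dx = -2xy^2 - x^2 + h(y).
Differentiate w.r.t. y and set equal to N: all terms match, so h'(y) = 0 and h is a constant absorbed into C.
General solution: -2xy^2 - x^2 = C.


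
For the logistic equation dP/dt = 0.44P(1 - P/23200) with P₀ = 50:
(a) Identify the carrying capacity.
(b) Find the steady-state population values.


Logistic ODE dP/dt = 0.44P(1 - P/23200) has equilibria where dP/dt = 0, i.e. P = 0 or P = 23200.
The coefficient (1 - P/K) = 0 when P = K, identifying K = 23200 as the carrying capacity.
(a) K = 23200; (b) equilibria P = 0 and P = 23200.


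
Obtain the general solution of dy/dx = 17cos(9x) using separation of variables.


g(y) = 1, so integrate directly: y = ∫ 17cos(9x) dx = (17/9)sin(9x) + C.


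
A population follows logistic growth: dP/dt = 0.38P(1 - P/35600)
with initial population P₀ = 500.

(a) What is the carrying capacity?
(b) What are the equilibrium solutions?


Logistic ODE dP/dt = 0.38P(1 - P/35600) has equilibria where dP/dt = 0, i.e. P = 0 or P = 35600.
The coefficient (1 - P/K) = 0 when P = K, identifying K = 35600 as the carrying capacity.
(a) K = 35600; (b) equilibria P = 0 and P = 35600.


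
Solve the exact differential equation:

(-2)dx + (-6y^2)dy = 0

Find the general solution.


Check exactness: ∂M/∂y = 0 and ∂N/∂x = 0; equal, so the equation is exact.
Integrate M with respect to x (treating y as constant): ∫M dx = -2x + h(y).
Differentiate w.r.t. y and set equal to N: the x-dependent terms already match, leaving h'(y) = -6y^2. Integrate: h(y) = -2y^3.
So F(x,y) = -2x - 2y^3.
General solution: -2x - 2y^3 = C.


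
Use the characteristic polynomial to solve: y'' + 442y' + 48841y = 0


Characteristic equation: r² + 442r + 48841 = 0, i.e. (r + 221)² = 0.
Repeated root r = -221; include an x factor for the second linearly independent solution.
General solution: y = (C₁ + C₂x)e^(-221x).


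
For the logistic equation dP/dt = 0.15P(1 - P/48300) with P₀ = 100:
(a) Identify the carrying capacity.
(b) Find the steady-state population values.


Logistic ODE dP/dt = 0.15P(1 - P/48300) has equilibria where dP/dt = 0, i.e. P = 0 or P = 48300.
The coefficient (1 - P/K) = 0 when P = K, identifying K = 48300 as the carrying capacity.
(a) K = 48300; (b) equilibria P = 0 and P = 48300.


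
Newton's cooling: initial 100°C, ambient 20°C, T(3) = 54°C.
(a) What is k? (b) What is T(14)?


Newton's law: T(t) = T_a + (T₀ - T_a)e^(-kt).
(a) Use T(3) = 54: (54 - 20)/(100 - 20) = e^(-k·3), so k = -ln(0.425)/3 ≈ 0.2852.
(b) Apply k to t = 14: T(14) = 20 + (80)e^(-3.993) ≈ 21.5°C.


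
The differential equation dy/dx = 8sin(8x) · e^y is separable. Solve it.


Separate: e^(-y) dy = 8sin(8x) dx.
Integrate: -e^(-y) = -cos(8x) + C₀.
Rearrange: e^(-y) = cos(8x) + C.


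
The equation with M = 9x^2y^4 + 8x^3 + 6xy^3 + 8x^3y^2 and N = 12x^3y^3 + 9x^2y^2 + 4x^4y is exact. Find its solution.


Check exactness: ∂M/∂y = 36x^2y^3 + 18xy^2 + 16x^3y and ∂N/∂x = 36x^2y^3 + 18xy^2 + 16x^3y; equal, so the equation is exact.
Integrate M with respect to x (treating y as constant): ∫M dx = 3x^3y^4 + 2x^4 + 3x^2y^3 + 2x^4y^2 + h(y).
Differentiate w.r.t. y and set equal to N: all terms match, so h'(y) = 0 and h is a constant absorbed into C.
General solution: 3x^3y^4 + 2x^4 + 3x^2y^3 + 2x^4y^2 = C.


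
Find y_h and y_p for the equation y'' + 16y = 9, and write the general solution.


Homogeneous part: r² + 16 = 0 ⇒ r = ±4i, so y_h = C₁cos(4x) + C₂sin(4x).
Try constant y_p = A; plug in: 16A = 9 ⇒ A = 9/16.
General solution: y = C₁cos(4x) + C₂sin(4x) + 9/16.


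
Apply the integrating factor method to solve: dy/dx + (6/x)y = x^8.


P(x) = 6/x ⇒ μ = x^6.
(x^6 y)' = x^14 ⇒ x^6 y = x^15/(15) + C.
Solve for y: y = (1/15)x^9 + C/x^6.


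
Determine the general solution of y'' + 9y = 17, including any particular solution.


Homogeneous part: r² + 9 = 0 ⇒ r = ±3i, so y_h = C₁cos(3x) + C₂sin(3x).
Try constant y_p = A; plug in: 9A = 17 ⇒ A = 17/9.
General solution: y = C₁cos(3x) + C₂sin(3x) + 17/9.


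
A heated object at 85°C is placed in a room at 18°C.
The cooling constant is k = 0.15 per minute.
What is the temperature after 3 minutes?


Newton's law: dT/dt = -k(T - T_a) has solution T(t) = T_a + (T₀ - T_a)e^(-kt).
Plug in T_a = 18, T₀ = 85, k = 0.15, t = 3: T(3) = 18 + (67)e^(-0.45) ≈ 60.7°C.


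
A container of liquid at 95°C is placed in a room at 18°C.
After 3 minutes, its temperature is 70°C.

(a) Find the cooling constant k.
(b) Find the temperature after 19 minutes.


Newton's law: T(t) = T_a + (T₀ - T_a)e^(-kt).
(a) Use T(3) = 70: (70 - 18)/(95 - 18) = e^(-k·3), so k = -ln(0.675)/3 ≈ 0.1309.
(b) Apply k to t = 19: T(19) = 18 + (77)e^(-2.486) ≈ 24.4°C.


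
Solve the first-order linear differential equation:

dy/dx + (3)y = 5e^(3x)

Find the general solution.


P(x) = 3 ⇒ μ = e^(3x).
(μ y)' = 5e^(6x) ⇒ μ y = (5/6)e^(6x) + C.
Divide by μ: y = (5/6)e^(3x) + Ce^(-3x).


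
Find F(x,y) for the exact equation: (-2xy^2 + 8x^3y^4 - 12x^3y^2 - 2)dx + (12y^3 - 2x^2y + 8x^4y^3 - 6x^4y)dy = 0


Check exactness: ∂M/∂y = -4xy + 32x^3y^3 - 24x^3y and ∂N/∂x = -4xy + 32x^3y^3 - 24x^3y; equal, so the equation is exact.
Integrate M with respect to x (treating y as constant): ∫M dx = -x^2y^2 + 2x^4y^4 - 3x^4y^2 - 2x + h(y).
Differentiate w.r.t. y and set equal to N: the x-dependent terms already match, leaving h'(y) = 12y^3. Integrate: h(y) = 3y^4.
So F(x,y) = 3y^4 - x^2y^2 + 2x^4y^4 - 3x^4y^2 - 2x.
General solution: 3y^4 - x^2y^2 + 2x^4y^4 - 3x^4y^2 - 2x = C.


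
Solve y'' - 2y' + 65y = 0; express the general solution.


Characteristic equation: r² - 2r + 65 = 0.
Discriminant is negative; roots r = 1 ± 8i (complex conjugate pair).
General solution uses e^(α x)(C₁ cos(β x) + C₂ sin(β x)): y = e^(x)(C₁cos(8x) + C₂sin(8x)).


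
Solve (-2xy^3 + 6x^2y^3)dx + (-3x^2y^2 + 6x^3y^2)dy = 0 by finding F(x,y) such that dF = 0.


Check exactness: ∂M/∂y = -6xy^2 + 18x^2y^2 and ∂N/∂x = -6xy^2 + 18x^2y^2; equal, so the equation is exact.
Integrate M with respect to x (treating y as constant): ∫M dx = -x^2y^3 + 2x^3y^3 + h(y).
Differentiate w.r.t. y and set equal to N: all terms match, so h'(y) = 0 and h is a constant absorbed into C.
General solution: -x^2y^3 + 2x^3y^3 = C.


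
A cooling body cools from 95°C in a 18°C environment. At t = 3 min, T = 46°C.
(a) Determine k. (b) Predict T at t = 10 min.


Newton's law: T(t) = T_a + (T₀ - T_a)e^(-kt).
(a) Use T(3) = 46: (46 - 18)/(95 - 18) = e^(-k·3), so k = -ln(0.364)/3 ≈ 0.3372.
(b) Apply k to t = 10: T(10) = 18 + (77)e^(-3.372) ≈ 20.6°C.


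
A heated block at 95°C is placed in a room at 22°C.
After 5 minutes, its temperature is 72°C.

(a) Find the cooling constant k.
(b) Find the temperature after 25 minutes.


Newton's law: T(t) = T_a + (T₀ - T_a)e^(-kt).
(a) Use T(5) = 72: (72 - 22)/(95 - 22) = e^(-k·5), so k = -ln(0.685)/5 ≈ 0.0757.
(b) Apply k to t = 25: T(25) = 22 + (73)e^(-1.892) ≈ 33.0°C.


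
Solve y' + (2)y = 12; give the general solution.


P(x) = 2, Q(x) = 12; integrating factor μ = e^(2x).
(μ y)' = 12e^(2x) ⇒ μ y = 6e^(2x) + C.
Divide by μ: y = 6 + Ce^(-2x).


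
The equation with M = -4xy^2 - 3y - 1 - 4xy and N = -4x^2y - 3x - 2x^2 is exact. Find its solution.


Check exactness: ∂M/∂y = -8xy - 3 - 4x and ∂N/∂x = -8xy - 3 - 4x; equal, so the equation is exact.
Integrate M with respect to x (treating y as constant): ∫M dx = -2x^2y^2 - 3xy - x - 2x^2y + h(y).
Differentiate w.r.t. y and set equal to N: all terms match, so h'(y) = 0 and h is a constant absorbed into C.
General solution: -2x^2y^2 - 3xy - x - 2x^2y = C.


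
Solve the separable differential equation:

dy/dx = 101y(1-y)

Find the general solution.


Separate: dy/[y(1-y)] = 101 dx.
Partial fractions: 1/[y(1-y)] = 1/y + 1/(1-y).
Integrate: ln|y/(1-y)| = 101x + C₀.
Solve for y: y = 1/(1 + Ce^(-101x)).


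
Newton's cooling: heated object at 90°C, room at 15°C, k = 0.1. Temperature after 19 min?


Newton's law: dT/dt = -k(T - T_a) has solution T(t) = T_a + (T₀ - T_a)e^(-kt).
Plug in T_a = 15, T₀ = 90, k = 0.1, t = 19: T(19) = 15 + (75)e^(-1.90) ≈ 26.2°C.


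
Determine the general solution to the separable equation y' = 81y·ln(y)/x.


Separate: dy/[y ln(y)] = 81 dx/x.
Substitute u = ln(y): du/u = 81 dx/x.
Integrate: ln|ln(y)| = 81ln|x| + C₀, hence ln(y) = C·x^81.


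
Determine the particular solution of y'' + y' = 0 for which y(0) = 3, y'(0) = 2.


Characteristic roots of r² + r = 0 are -1, 0.
General solution y = c₁ e^(-x) + c₂.
Apply y(0) = 3: c₁ + c₂ = 3. Apply y'(0) = 2: -1 c₁ + 0 c₂ = 2.
Solve: c₁ = -2, c₂ = 5.
Particular solution: y = -2e^(-x) + 5.


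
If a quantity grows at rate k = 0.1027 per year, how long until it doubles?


Exponential growth: P(t) = P₀ e^(0.1027t). Set P(t)/P₀ = 2: e^(0.1027t) = 2.
Solve: t = ln(2)/0.1027 ≈ 6.75 years.


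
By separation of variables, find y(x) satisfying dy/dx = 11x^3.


Integrate both sides with respect to x: y = ∫ 11x^3 dx = (11/4)x^4 + C.


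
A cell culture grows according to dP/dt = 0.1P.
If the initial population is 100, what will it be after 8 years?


The ODE dP/dt = 0.1P has solution P(t) = P(0)e^(0.1t).
Substitute P(0) = 100 and t = 8: P(8) = 100 e^(0.80) ≈ 223.
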